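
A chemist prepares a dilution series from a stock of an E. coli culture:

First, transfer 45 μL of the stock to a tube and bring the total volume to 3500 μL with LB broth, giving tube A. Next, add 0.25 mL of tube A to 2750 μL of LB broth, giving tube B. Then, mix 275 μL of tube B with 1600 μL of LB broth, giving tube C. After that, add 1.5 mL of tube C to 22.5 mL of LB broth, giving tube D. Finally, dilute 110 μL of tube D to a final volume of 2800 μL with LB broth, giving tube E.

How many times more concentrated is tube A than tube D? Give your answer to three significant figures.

1.31 × 10^3

Step 1: 45 μL brought to 3500 μL → factor 3500/45 = 77.778
Step 2: 0.25 mL + 2750 μL = 3 mL total → factor 3/0.25 = 12
Step 3: 275 μL + 1600 μL = 1875 μL total → factor 1875/275 = 6.8182
Step 4: 1.5 mL + 22.5 mL = 24 mL total → factor 24/1.5 = 16
Dilution factor to tube A = 77.778; to tube D = 1.0182 × 10^5
[tube A]/[tube D] = (factor to tube D)/(factor to tube A) = 1.0182 × 10^5/77.778 = 1.31 × 10^3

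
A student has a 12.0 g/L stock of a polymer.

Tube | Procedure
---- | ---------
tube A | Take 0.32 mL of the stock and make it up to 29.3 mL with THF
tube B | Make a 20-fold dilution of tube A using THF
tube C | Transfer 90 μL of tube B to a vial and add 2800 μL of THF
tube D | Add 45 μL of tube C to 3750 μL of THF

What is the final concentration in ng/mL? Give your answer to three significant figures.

2.42 ng/mL

Step 1: 0.32 mL brought to 29.3 mL → factor 29.3/0.32 = 91.562
Step 2: 20-fold → factor 20
Step 3: 90 μL + 2800 μL = 2890 μL total → factor 2890/90 = 32.111
Step 4: 45 μL + 3750 μL = 3795 μL total → factor 3795/45 = 84.333
Overall dilution factor = 91.562 × 20 × 32.111 × 84.333 = 4.9591 × 10^6
Final = 12.0 g/L / 4.9591 × 10^6 = 2.420 × 10^-6 g/L = 2.42 ng/mL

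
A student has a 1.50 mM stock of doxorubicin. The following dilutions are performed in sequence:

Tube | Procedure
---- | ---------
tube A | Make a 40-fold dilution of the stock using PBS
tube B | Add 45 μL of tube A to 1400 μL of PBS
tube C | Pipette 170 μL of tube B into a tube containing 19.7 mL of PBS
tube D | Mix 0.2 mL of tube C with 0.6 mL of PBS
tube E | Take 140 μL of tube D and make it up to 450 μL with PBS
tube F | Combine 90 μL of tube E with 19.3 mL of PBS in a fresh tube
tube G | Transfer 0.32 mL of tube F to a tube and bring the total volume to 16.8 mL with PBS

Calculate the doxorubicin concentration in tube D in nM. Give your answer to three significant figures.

Step 1: 40-fold → factor 40
Step 2: 45 μL + 1400 μL = 1445 μL total → factor 1445/45 = 32.111
Step 3: 170 μL + 19.7 mL = 19870 μL total → factor 19870/170 = 116.88
Step 4: 0.2 mL + 0.6 mL = 0.8 mL total → factor 0.8/0.2 = 4
Dilution factor through tube D = 40 × 32.111 × 116.88 × 4 = 6.0052 × 10^5
[tube D] = 1.50 mM / 6.0052 × 10^5 = 2.498 × 10^-6 mM = 2.50 nM

2.50 nM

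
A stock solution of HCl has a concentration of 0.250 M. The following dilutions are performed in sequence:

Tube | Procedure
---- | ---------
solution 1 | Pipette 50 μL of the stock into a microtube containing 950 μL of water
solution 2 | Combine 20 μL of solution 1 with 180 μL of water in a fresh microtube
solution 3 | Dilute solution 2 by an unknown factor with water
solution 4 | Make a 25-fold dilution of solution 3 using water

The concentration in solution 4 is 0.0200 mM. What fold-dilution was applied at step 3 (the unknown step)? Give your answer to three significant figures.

2.50-fold

Step 1: 50 μL + 950 μL = 1000 μL total → factor 1000/50 = 20
Step 2: 20 μL + 180 μL = 200 μL total → factor 200/20 = 10
Step 3: unknown factor x
Step 4: 25-fold → factor 25
Product of known-step factors = 5000
Overall factor = 0.250 M / (0.0200 mM) = 12500
x = 12500 / 5000 = 2.50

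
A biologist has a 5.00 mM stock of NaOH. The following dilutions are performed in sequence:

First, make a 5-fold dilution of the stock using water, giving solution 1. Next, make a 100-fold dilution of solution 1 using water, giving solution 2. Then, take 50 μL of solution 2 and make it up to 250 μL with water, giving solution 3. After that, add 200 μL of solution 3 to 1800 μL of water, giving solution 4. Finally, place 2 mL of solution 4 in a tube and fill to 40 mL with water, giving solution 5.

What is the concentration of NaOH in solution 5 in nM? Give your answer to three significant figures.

10.0 nM

Step 1: 5-fold → factor 5
Step 2: 100-fold → factor 100
Step 3: 50 μL brought to 250 μL → factor 250/50 = 5
Step 4: 200 μL + 1800 μL = 2000 μL total → factor 2000/200 = 10
Step 5: 2 mL brought to 40 mL → factor 40/2 = 20
Overall dilution factor = 5 × 100 × 5 × 10 × 20 = 5 × 10^5
Final = 5.00 mM / 5 × 10^5 = 1.000 × 10^-5 mM = 10.0 nM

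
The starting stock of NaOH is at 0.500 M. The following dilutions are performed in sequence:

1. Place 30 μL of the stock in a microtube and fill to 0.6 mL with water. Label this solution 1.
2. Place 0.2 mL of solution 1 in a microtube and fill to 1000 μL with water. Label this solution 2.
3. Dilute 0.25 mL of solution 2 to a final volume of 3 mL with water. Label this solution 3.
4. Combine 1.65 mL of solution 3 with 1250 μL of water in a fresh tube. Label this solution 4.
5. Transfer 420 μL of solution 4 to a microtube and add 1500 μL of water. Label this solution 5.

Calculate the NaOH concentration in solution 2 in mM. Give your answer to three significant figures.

5.00 mM

Step 1: 30 μL brought to 0.6 mL → factor 600/30 = 20
Step 2: 0.2 mL brought to 1000 μL → factor 1/0.2 = 5
Dilution factor through solution 2 = 20 × 5 = 100
[solution 2] = 0.500 M / 100 = 0.005000 M = 5.00 mM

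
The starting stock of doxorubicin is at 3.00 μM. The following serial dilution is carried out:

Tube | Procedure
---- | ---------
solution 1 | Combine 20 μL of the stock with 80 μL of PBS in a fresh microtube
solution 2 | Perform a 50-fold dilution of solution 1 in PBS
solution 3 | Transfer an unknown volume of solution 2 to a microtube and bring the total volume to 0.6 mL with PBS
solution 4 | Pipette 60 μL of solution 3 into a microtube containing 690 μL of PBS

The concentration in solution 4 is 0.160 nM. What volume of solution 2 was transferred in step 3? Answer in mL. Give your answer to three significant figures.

Step 1: 20 μL + 80 μL = 100 μL total → factor 100/20 = 5
Step 2: 50-fold → factor 50
Step 3: v brought to 0.6 mL → factor = 0.6 mL/v
Step 4: 60 μL + 690 μL = 750 μL total → factor 750/60 = 12.5
Product of known-step factors = 3125
Overall factor = 3.00 μM / (0.160 nM) = 18750
Step-3 factor = 18750 / 3125 = 6
v = 0.6 mL / 6 = 0.100 mL

0.100 mL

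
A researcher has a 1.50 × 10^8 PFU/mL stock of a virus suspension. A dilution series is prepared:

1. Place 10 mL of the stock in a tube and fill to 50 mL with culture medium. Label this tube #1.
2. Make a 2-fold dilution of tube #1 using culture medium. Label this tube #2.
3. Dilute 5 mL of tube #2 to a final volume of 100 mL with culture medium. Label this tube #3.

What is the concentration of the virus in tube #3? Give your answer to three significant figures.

7.50 × 10^5 PFU/mL

Step 1: 10 mL brought to 50 mL → factor 50/10 = 5
Step 2: 2-fold → factor 2
Step 3: 5 mL brought to 100 mL → factor 100/5 = 20
Overall dilution factor = 5 × 2 × 20 = 200
Final = 1.50 × 10^8 PFU/mL / 200 = 7.50 × 10^5 PFU/mL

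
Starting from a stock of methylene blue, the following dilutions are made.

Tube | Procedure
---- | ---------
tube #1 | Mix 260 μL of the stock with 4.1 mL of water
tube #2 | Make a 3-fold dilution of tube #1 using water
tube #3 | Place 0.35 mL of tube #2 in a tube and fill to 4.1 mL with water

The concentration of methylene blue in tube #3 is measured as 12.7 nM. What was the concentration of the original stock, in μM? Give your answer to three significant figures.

7.48 μM

Step 1: 260 μL + 4.1 mL = 4360 μL total → factor 4360/260 = 16.769
Step 2: 3-fold → factor 3
Step 3: 0.35 mL brought to 4.1 mL → factor 4.1/0.35 = 11.714
Overall dilution factor = 16.769 × 3 × 11.714 = 589.32
Stock = 12.7 nM × 589.32 = 7484 nM = 7.48 μM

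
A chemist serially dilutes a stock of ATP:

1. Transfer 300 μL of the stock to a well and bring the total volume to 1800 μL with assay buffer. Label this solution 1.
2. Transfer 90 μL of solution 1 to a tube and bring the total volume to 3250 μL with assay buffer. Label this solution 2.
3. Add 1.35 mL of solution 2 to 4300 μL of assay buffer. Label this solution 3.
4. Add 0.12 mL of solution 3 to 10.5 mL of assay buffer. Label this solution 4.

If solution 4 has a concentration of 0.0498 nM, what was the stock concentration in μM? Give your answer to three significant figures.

Step 1: 300 μL brought to 1800 μL → factor 1800/300 = 6
Step 2: 90 μL brought to 3250 μL → factor 3250/90 = 36.111
Step 3: 1.35 mL + 4300 μL = 5.65 mL total → factor 5.65/1.35 = 4.1852
Step 4: 0.12 mL + 10.5 mL = 10.62 mL total → factor 10.62/0.12 = 88.5
Overall dilution factor = 6 × 36.111 × 4.1852 × 88.5 = 80251
Stock = 0.0498 nM × 80251 = 3996 nM = 4.00 μM

4.00 μM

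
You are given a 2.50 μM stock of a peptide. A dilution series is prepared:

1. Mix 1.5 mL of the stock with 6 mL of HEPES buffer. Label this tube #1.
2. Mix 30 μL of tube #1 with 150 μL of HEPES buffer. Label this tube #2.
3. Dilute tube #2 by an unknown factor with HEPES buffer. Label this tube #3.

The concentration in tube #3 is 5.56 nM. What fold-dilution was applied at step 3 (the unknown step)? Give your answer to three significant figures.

15.0-fold

Step 1: 1.5 mL + 6 mL = 7.5 mL total → factor 7.5/1.5 = 5
Step 2: 30 μL + 150 μL = 180 μL total → factor 180/30 = 6
Step 3: unknown factor x
Product of known-step factors = 30
Overall factor = 2.50 μM / (5.56 nM) = 449.64
x = 449.64 / 30 = 15.0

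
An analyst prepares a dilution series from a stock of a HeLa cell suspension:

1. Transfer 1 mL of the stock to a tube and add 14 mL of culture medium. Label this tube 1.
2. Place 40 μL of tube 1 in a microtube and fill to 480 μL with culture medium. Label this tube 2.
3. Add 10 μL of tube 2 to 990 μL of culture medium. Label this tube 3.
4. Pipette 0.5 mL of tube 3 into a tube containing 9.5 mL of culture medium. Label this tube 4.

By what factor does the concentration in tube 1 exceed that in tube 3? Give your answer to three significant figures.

1.20 × 10^3

Step 1: 1 mL + 14 mL = 15 mL total → factor 15/1 = 15
Step 2: 40 μL brought to 480 μL → factor 480/40 = 12
Step 3: 10 μL + 990 μL = 1000 μL total → factor 1000/10 = 100
Dilution factor to tube 1 = 15; to tube 3 = 18000
[tube 1]/[tube 3] = (factor to tube 3)/(factor to tube 1) = 18000/15 = 1.20 × 10^3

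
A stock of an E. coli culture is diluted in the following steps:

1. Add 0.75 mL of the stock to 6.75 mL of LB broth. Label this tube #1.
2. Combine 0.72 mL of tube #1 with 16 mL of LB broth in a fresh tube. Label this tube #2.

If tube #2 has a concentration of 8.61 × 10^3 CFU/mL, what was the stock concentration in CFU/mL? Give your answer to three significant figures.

Step 1: 0.75 mL + 6.75 mL = 7.5 mL total → factor 7.5/0.75 = 10
Step 2: 0.72 mL + 16 mL = 16.72 mL total → factor 16.72/0.72 = 23.222
Overall dilution factor = 10 × 23.222 = 232.22
Stock = 8.61 × 10^3 CFU/mL × 232.22 = 2.00 × 10^6 CFU/mL

2.00 × 10^6 CFU/mL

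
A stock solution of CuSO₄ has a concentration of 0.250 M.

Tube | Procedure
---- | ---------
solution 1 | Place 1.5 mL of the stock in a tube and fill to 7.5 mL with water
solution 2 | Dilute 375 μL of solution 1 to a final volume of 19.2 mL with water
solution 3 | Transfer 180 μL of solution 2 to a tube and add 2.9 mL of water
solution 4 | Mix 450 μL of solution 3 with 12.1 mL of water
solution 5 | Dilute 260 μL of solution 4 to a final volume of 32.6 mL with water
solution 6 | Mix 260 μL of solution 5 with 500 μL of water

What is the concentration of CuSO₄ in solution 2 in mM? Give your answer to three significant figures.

Step 1: 1.5 mL brought to 7.5 mL → factor 7.5/1.5 = 5
Step 2: 375 μL brought to 19.2 mL → factor 19200/375 = 51.2
Dilution factor through solution 2 = 5 × 51.2 = 256
[solution 2] = 0.250 M / 256 = 0.0009766 M = 0.977 mM

0.977 mM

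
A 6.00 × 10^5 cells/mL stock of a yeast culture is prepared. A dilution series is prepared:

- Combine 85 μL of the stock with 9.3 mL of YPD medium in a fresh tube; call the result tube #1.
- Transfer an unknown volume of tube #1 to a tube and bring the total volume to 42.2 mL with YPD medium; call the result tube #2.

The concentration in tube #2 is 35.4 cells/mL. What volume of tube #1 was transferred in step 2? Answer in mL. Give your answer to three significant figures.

0.275 mL

Step 1: 85 μL + 9.3 mL = 9385 μL total → factor 9385/85 = 110.41
Step 2: v brought to 42.2 mL → factor = 42.2 mL/v
Product of known-step factors = 110.41
Overall factor = 6.00 × 10^5 cells/mL / (35.4 cells/mL) = 16949
Step-2 factor = 16949 / 110.41 = 153.51
v = 42.2 mL / 153.51 = 0.275 mL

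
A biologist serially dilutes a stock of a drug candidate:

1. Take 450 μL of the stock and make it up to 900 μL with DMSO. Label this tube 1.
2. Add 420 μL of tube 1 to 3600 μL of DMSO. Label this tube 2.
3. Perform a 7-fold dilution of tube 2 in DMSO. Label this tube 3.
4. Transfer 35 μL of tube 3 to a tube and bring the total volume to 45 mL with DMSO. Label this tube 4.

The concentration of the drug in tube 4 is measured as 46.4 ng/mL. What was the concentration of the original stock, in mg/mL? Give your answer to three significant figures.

7.99 mg/mL

Step 1: 450 μL brought to 900 μL → factor 900/450 = 2
Step 2: 420 μL + 3600 μL = 4020 μL total → factor 4020/420 = 9.5714
Step 3: 7-fold → factor 7
Step 4: 35 μL brought to 45 mL → factor 45000/35 = 1285.7
Overall dilution factor = 2 × 9.5714 × 7 × 1285.7 = 1.7229 × 10^5
Stock = 46.4 ng/mL × 1.7229 × 10^5 = 7.994 × 10^6 ng/mL = 7.99 mg/mL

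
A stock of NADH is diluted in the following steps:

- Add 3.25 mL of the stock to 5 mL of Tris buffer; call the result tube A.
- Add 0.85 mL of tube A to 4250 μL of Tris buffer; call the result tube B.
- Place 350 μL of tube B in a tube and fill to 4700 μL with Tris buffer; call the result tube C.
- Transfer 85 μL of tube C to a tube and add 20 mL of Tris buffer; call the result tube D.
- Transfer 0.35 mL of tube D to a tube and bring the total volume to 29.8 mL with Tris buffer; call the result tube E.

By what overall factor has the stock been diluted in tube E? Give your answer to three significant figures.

Step 1: 3.25 mL + 5 mL = 8.25 mL total → factor 8.25/3.25 = 2.5385
Step 2: 0.85 mL + 4250 μL = 5.1 mL total → factor 5.1/0.85 = 6
Step 3: 350 μL brought to 4700 μL → factor 4700/350 = 13.429
Step 4: 85 μL + 20 mL = 20085 μL total → factor 20085/85 = 236.29
Step 5: 0.35 mL brought to 29.8 mL → factor 29.8/0.35 = 85.143
Overall dilution factor = 2.5385 × 6 × 13.429 × 236.29 × 85.143 = 4.1148 × 10^6

4.11 × 10^6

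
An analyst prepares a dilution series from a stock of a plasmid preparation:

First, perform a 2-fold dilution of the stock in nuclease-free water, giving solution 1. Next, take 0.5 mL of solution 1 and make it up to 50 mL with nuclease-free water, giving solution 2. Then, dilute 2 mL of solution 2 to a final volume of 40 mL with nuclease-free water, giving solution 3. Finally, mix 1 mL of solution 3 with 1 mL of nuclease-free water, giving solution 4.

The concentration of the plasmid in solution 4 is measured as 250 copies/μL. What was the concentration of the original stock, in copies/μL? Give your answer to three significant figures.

Step 1: 2-fold → factor 2
Step 2: 0.5 mL brought to 50 mL → factor 50/0.5 = 100
Step 3: 2 mL brought to 40 mL → factor 40/2 = 20
Step 4: 1 mL + 1 mL = 2 mL total → factor 2/1 = 2
Overall dilution factor = 2 × 100 × 20 × 2 = 8000
Stock = 250 copies/μL × 8000 = 2.00 × 10^6 copies/μL

2.00 × 10^6 copies/μL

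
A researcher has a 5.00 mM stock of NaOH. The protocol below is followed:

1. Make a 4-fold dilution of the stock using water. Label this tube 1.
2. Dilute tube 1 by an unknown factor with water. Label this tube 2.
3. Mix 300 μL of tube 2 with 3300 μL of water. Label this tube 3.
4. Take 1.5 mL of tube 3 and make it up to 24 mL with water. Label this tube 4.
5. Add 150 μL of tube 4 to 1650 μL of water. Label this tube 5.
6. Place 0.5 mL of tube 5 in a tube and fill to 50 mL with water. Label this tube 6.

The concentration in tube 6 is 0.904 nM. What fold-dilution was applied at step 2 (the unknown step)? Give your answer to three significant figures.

Step 1: 4-fold → factor 4
Step 2: unknown factor x
Step 3: 300 μL + 3300 μL = 3600 μL total → factor 3600/300 = 12
Step 4: 1.5 mL brought to 24 mL → factor 24/1.5 = 16
Step 5: 150 μL + 1650 μL = 1800 μL total → factor 1800/150 = 12
Step 6: 0.5 mL brought to 50 mL → factor 50/0.5 = 100
Product of known-step factors = 9.216 × 10^5
Overall factor = 5.00 mM / (0.904 nM) = 5.531 × 10^6
x = 5.531 × 10^6 / 9.216 × 10^5 = 6.00

6.00-fold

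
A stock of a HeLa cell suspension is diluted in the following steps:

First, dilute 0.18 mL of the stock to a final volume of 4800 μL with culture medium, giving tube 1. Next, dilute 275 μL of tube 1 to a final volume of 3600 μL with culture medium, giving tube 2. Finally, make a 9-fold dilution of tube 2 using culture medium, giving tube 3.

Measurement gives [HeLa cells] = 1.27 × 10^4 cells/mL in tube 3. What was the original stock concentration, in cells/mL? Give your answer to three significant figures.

3.99 × 10^7 cells/mL

Step 1: 0.18 mL brought to 4800 μL → factor 4.8/0.18 = 26.667
Step 2: 275 μL brought to 3600 μL → factor 3600/275 = 13.091
Step 3: 9-fold → factor 9
Overall dilution factor = 26.667 × 13.091 × 9 = 3141.8
Stock = 1.27 × 10^4 cells/mL × 3141.8 = 3.99 × 10^7 cells/mL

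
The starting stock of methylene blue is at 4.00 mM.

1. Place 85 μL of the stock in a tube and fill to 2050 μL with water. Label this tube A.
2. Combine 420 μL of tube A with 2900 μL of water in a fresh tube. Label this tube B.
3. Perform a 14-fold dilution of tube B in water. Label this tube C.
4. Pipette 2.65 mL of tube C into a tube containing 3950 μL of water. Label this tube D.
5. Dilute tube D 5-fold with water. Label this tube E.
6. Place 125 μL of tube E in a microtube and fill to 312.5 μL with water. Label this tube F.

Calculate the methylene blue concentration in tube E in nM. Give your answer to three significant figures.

120 nM

Step 1: 85 μL brought to 2050 μL → factor 2050/85 = 24.118
Step 2: 420 μL + 2900 μL = 3320 μL total → factor 3320/420 = 7.9048
Step 3: 14-fold → factor 14
Step 4: 2.65 mL + 3950 μL = 6.6 mL total → factor 6.6/2.65 = 2.4906
Step 5: 5-fold → factor 5
Dilution factor through tube E = 24.118 × 7.9048 × 14 × 2.4906 × 5 = 33237
[tube E] = 4.00 mM / 33237 = 0.0001203 mM = 120 nM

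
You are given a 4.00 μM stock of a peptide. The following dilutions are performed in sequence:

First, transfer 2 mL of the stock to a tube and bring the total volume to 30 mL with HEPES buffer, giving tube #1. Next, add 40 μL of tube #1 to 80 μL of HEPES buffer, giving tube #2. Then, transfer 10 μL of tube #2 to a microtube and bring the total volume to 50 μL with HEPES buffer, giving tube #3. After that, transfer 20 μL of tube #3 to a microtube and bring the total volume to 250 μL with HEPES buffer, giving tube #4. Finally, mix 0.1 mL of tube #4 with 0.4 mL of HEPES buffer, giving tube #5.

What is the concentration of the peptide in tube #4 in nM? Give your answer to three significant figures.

1.42 nM

Step 1: 2 mL brought to 30 mL → factor 30/2 = 15
Step 2: 40 μL + 80 μL = 120 μL total → factor 120/40 = 3
Step 3: 10 μL brought to 50 μL → factor 50/10 = 5
Step 4: 20 μL brought to 250 μL → factor 250/20 = 12.5
Dilution factor through tube #4 = 15 × 3 × 5 × 12.5 = 2812.5
[tube #4] = 4.00 μM / 2812.5 = 0.001422 μM = 1.42 nM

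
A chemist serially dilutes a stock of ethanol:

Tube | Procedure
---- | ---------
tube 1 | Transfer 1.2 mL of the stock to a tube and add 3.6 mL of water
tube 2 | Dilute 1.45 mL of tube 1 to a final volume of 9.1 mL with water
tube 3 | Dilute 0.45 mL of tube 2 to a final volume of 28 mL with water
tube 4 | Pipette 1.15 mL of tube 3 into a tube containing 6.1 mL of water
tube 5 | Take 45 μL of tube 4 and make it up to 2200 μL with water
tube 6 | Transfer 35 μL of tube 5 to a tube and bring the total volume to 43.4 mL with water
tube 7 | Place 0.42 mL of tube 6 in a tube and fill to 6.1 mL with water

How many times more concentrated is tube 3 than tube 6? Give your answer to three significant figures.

3.82 × 10^5

Step 1: 1.2 mL + 3.6 mL = 4.8 mL total → factor 4.8/1.2 = 4
Step 2: 1.45 mL brought to 9.1 mL → factor 9.1/1.45 = 6.2759
Step 3: 0.45 mL brought to 28 mL → factor 28/0.45 = 62.222
Step 4: 1.15 mL + 6.1 mL = 7.25 mL total → factor 7.25/1.15 = 6.3043
Step 5: 45 μL brought to 2200 μL → factor 2200/45 = 48.889
Step 6: 35 μL brought to 43.4 mL → factor 43400/35 = 1240
Dilution factor to tube 3 = 1562; to tube 6 = 5.9697 × 10^8
[tube 3]/[tube 6] = (factor to tube 6)/(factor to tube 3) = 5.9697 × 10^8/1562 = 3.82 × 10^5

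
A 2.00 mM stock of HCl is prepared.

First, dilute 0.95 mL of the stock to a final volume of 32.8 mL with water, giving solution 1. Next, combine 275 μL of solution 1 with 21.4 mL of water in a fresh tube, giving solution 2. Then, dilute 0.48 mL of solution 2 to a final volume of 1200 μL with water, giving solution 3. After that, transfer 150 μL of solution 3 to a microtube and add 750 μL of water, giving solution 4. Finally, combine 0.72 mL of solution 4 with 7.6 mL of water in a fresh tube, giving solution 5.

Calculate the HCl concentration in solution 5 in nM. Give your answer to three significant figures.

4.24 nM

Step 1: 0.95 mL brought to 32.8 mL → factor 32.8/0.95 = 34.526
Step 2: 275 μL + 21.4 mL = 21675 μL total → factor 21675/275 = 78.818
Step 3: 0.48 mL brought to 1200 μL → factor 1.2/0.48 = 2.5
Step 4: 150 μL + 750 μL = 900 μL total → factor 900/150 = 6
Step 5: 0.72 mL + 7.6 mL = 8.32 mL total → factor 8.32/0.72 = 11.556
Dilution factor through solution 5 = 34.526 × 78.818 × 2.5 × 6 × 11.556 = 4.7169 × 10^5
[solution 5] = 2.00 mM / 4.7169 × 10^5 = 4.240 × 10^-6 mM = 4.24 nM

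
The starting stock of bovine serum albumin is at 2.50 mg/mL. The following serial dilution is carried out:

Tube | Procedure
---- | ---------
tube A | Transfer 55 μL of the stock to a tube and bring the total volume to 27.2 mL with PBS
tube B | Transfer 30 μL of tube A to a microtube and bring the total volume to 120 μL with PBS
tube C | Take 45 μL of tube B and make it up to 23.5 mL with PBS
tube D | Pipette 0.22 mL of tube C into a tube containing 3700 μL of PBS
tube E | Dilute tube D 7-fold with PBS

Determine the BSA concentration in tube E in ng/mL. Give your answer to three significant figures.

0.0194 ng/mL

Step 1: 55 μL brought to 27.2 mL → factor 27200/55 = 494.55
Step 2: 30 μL brought to 120 μL → factor 120/30 = 4
Step 3: 45 μL brought to 23.5 mL → factor 23500/45 = 522.22
Step 4: 0.22 mL + 3700 μL = 3.92 mL total → factor 3.92/0.22 = 17.818
Step 5: 7-fold → factor 7
Overall dilution factor = 494.55 × 4 × 522.22 × 17.818 × 7 = 1.2885 × 10^8
Final = 2.50 mg/mL / 1.2885 × 10^8 = 1.940 × 10^-8 mg/mL = 0.0194 ng/mL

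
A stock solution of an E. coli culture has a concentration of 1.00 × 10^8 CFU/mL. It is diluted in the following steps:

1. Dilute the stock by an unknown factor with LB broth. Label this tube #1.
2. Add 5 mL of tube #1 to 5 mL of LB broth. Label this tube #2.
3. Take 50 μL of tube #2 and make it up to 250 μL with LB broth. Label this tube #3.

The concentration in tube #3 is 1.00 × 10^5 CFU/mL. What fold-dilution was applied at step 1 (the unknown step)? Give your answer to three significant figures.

100-fold

Step 1: unknown factor x
Step 2: 5 mL + 5 mL = 10 mL total → factor 10/5 = 2
Step 3: 50 μL brought to 250 μL → factor 250/50 = 5
Product of known-step factors = 10
Overall factor = 1.00 × 10^8 CFU/mL / (1.00 × 10^5 CFU/mL) = 1000
x = 1000 / 10 = 100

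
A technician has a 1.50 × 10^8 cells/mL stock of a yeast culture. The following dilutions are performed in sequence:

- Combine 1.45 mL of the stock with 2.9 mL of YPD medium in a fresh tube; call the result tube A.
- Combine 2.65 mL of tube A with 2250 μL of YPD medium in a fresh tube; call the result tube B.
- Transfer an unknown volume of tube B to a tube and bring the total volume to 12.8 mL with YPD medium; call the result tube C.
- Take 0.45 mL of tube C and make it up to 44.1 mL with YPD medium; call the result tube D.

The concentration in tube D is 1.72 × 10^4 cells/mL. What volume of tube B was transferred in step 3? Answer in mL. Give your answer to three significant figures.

Step 1: 1.45 mL + 2.9 mL = 4.35 mL total → factor 4.35/1.45 = 3
Step 2: 2.65 mL + 2250 μL = 4.9 mL total → factor 4.9/2.65 = 1.8491
Step 3: v brought to 12.8 mL → factor = 12.8 mL/v
Step 4: 0.45 mL brought to 44.1 mL → factor 44.1/0.45 = 98
Product of known-step factors = 543.62
Overall factor = 1.50 × 10^8 cells/mL / (1.72 × 10^4 cells/mL) = 8720.9
Step-3 factor = 8720.9 / 543.62 = 16.042
v = 12.8 mL / 16.042 = 0.798 mL

0.798 mL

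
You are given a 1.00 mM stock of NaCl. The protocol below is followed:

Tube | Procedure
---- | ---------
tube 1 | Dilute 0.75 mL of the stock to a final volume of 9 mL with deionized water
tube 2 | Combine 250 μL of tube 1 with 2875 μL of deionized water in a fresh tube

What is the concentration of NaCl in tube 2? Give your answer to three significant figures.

Step 1: 0.75 mL brought to 9 mL → factor 9/0.75 = 12
Step 2: 250 μL + 2875 μL = 3125 μL total → factor 3125/250 = 12.5
Overall dilution factor = 12 × 12.5 = 150
Final = 1.00 mM / 150 = 0.00667 mM

0.00667 mM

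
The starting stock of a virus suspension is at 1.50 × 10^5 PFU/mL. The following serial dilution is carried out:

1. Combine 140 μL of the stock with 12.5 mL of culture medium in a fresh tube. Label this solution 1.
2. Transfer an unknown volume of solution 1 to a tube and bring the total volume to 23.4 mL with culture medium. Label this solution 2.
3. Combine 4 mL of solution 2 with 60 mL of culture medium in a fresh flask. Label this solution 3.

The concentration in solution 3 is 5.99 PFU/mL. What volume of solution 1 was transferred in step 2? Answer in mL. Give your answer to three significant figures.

Step 1: 140 μL + 12.5 mL = 12640 μL total → factor 12640/140 = 90.286
Step 2: v brought to 23.4 mL → factor = 23.4 mL/v
Step 3: 4 mL + 60 mL = 64 mL total → factor 64/4 = 16
Product of known-step factors = 1444.6
Overall factor = 1.50 × 10^5 PFU/mL / (5.99 PFU/mL) = 25042
Step-2 factor = 25042 / 1444.6 = 17.335
v = 23.4 mL / 17.335 = 1.35 mL

1.35 mL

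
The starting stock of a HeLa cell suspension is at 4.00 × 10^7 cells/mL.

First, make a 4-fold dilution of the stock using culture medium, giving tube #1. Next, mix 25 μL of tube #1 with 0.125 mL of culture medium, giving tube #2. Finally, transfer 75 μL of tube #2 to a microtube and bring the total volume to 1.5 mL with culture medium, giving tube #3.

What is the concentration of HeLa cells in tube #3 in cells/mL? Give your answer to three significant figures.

8.33 × 10^4 cells/mL

Step 1: 4-fold → factor 4
Step 2: 25 μL + 0.125 mL = 150 μL total → factor 150/25 = 6
Step 3: 75 μL brought to 1.5 mL → factor 1500/75 = 20
Dilution factor through tube #3 = 4 × 6 × 20 = 480
[tube #3] = 4.00 × 10^7 cells/mL / 480 = 8.33 × 10^4 cells/mL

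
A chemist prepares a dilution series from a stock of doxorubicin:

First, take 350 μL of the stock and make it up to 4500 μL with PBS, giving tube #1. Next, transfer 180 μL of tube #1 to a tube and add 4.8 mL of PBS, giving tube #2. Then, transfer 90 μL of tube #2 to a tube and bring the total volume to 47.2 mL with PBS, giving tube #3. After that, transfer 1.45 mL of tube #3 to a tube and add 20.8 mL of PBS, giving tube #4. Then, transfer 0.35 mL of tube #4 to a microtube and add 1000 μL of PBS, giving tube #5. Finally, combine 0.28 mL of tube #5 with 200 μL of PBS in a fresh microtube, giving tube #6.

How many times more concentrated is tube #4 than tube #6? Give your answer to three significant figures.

Step 1: 350 μL brought to 4500 μL → factor 4500/350 = 12.857
Step 2: 180 μL + 4.8 mL = 4980 μL total → factor 4980/180 = 27.667
Step 3: 90 μL brought to 47.2 mL → factor 47200/90 = 524.44
Step 4: 1.45 mL + 20.8 mL = 22.25 mL total → factor 22.25/1.45 = 15.345
Step 5: 0.35 mL + 1000 μL = 1.35 mL total → factor 1.35/0.35 = 3.8571
Step 6: 0.28 mL + 200 μL = 0.48 mL total → factor 0.48/0.28 = 1.7143
Dilution factor to tube #4 = 2.8626 × 10^6; to tube #6 = 1.8928 × 10^7
[tube #4]/[tube #6] = (factor to tube #6)/(factor to tube #4) = 1.8928 × 10^7/2.8626 × 10^6 = 6.61

6.61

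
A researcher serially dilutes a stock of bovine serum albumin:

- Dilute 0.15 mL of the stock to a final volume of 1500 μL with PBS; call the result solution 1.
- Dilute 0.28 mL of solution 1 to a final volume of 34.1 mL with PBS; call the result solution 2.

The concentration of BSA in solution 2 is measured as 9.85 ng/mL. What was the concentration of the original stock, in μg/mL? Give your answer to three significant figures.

Step 1: 0.15 mL brought to 1500 μL → factor 1.5/0.15 = 10
Step 2: 0.28 mL brought to 34.1 mL → factor 34.1/0.28 = 121.79
Overall dilution factor = 10 × 121.79 = 1217.9
Stock = 9.85 ng/mL × 1217.9 = 1.200 × 10^4 ng/mL = 12.0 μg/mL

12.0 μg/mL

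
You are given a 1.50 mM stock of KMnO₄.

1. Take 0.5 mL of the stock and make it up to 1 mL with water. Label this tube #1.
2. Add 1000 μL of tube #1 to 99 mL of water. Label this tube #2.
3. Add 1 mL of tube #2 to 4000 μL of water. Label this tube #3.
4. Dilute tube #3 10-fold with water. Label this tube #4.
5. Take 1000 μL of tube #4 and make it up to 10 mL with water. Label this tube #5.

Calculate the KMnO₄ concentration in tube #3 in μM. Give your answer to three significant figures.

Step 1: 0.5 mL brought to 1 mL → factor 1/0.5 = 2
Step 2: 1000 μL + 99 mL = 1 × 10^5 μL total → factor 1 × 10^5/1000 = 100
Step 3: 1 mL + 4000 μL = 5 mL total → factor 5/1 = 5
Dilution factor through tube #3 = 2 × 100 × 5 = 1000
[tube #3] = 1.50 mM / 1000 = 0.001500 mM = 1.50 μM

1.50 μM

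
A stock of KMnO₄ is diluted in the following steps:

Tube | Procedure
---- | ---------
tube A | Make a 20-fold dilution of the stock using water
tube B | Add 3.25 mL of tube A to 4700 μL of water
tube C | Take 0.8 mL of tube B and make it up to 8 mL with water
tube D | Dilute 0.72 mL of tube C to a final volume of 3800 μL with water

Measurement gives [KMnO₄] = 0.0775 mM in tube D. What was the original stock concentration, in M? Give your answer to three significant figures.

0.200 M

Step 1: 20-fold → factor 20
Step 2: 3.25 mL + 4700 μL = 7.95 mL total → factor 7.95/3.25 = 2.4462
Step 3: 0.8 mL brought to 8 mL → factor 8/0.8 = 10
Step 4: 0.72 mL brought to 3800 μL → factor 3.8/0.72 = 5.2778
Overall dilution factor = 20 × 2.4462 × 10 × 5.2778 = 2582.1
Stock = 0.0775 mM × 2582.1 = 200.1 mM = 0.200 M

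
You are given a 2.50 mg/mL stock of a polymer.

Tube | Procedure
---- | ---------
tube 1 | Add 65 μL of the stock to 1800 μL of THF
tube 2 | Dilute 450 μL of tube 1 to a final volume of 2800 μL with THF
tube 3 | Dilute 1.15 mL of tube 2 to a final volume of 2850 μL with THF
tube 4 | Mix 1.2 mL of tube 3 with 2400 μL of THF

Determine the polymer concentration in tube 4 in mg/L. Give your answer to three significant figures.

1.88 mg/L

Step 1: 65 μL + 1800 μL = 1865 μL total → factor 1865/65 = 28.692
Step 2: 450 μL brought to 2800 μL → factor 2800/450 = 6.2222
Step 3: 1.15 mL brought to 2850 μL → factor 2.85/1.15 = 2.4783
Step 4: 1.2 mL + 2400 μL = 3.6 mL total → factor 3.6/1.2 = 3
Overall dilution factor = 28.692 × 6.2222 × 2.4783 × 3 = 1327.3
Final = 2.50 mg/mL / 1327.3 = 0.001883 mg/mL = 1.88 mg/L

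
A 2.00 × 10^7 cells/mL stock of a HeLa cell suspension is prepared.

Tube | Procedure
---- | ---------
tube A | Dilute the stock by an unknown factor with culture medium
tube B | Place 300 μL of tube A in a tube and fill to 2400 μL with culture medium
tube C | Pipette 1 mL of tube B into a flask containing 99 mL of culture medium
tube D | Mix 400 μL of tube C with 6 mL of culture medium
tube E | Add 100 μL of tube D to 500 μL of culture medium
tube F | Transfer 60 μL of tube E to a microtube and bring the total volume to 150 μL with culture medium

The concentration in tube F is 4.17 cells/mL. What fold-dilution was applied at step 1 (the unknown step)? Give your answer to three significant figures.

25.0-fold

Step 1: unknown factor x
Step 2: 300 μL brought to 2400 μL → factor 2400/300 = 8
Step 3: 1 mL + 99 mL = 100 mL total → factor 100/1 = 100
Step 4: 400 μL + 6 mL = 6400 μL total → factor 6400/400 = 16
Step 5: 100 μL + 500 μL = 600 μL total → factor 600/100 = 6
Step 6: 60 μL brought to 150 μL → factor 150/60 = 2.5
Product of known-step factors = 1.92 × 10^5
Overall factor = 2.00 × 10^7 cells/mL / (4.17 cells/mL) = 4.7962 × 10^6
x = 4.7962 × 10^6 / 1.92 × 10^5 = 25.0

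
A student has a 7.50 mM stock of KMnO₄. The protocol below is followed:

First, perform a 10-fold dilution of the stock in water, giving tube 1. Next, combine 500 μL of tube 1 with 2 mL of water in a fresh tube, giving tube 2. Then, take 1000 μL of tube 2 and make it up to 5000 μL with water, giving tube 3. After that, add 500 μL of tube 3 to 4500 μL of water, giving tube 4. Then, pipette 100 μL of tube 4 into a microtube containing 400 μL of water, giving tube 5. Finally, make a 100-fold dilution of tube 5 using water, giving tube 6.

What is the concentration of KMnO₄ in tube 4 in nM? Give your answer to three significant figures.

Step 1: 10-fold → factor 10
Step 2: 500 μL + 2 mL = 2500 μL total → factor 2500/500 = 5
Step 3: 1000 μL brought to 5000 μL → factor 5000/1000 = 5
Step 4: 500 μL + 4500 μL = 5000 μL total → factor 5000/500 = 10
Dilution factor through tube 4 = 10 × 5 × 5 × 10 = 2500
[tube 4] = 7.50 mM / 2500 = 0.003000 mM = 3.00 × 10^3 nM

3.00 × 10^3 nM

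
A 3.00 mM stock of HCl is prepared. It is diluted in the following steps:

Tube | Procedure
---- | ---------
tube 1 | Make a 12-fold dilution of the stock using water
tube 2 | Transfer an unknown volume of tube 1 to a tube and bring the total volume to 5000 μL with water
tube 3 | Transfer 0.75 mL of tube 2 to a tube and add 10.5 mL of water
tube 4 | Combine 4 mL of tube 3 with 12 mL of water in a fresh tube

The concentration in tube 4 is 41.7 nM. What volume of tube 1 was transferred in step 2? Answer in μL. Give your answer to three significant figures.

50.0 μL

Step 1: 12-fold → factor 12
Step 2: v brought to 5000 μL → factor = 5000 μL/v
Step 3: 0.75 mL + 10.5 mL = 11.25 mL total → factor 11.25/0.75 = 15
Step 4: 4 mL + 12 mL = 16 mL total → factor 16/4 = 4
Product of known-step factors = 720
Overall factor = 3.00 mM / (41.7 nM) = 71942
Step-2 factor = 71942 / 720 = 99.92
v = 5000 μL / 99.92 = 50.0 μL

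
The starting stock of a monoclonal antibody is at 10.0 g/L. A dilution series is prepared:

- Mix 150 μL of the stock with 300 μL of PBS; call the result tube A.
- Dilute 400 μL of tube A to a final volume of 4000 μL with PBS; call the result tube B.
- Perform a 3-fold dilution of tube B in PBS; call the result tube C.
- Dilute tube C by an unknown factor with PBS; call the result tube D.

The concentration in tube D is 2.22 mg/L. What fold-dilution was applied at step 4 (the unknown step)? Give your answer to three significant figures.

50.1-fold

Step 1: 150 μL + 300 μL = 450 μL total → factor 450/150 = 3
Step 2: 400 μL brought to 4000 μL → factor 4000/400 = 10
Step 3: 3-fold → factor 3
Step 4: unknown factor x
Product of known-step factors = 90
Overall factor = 10.0 g/L / (2.22 mg/L) = 4504.5
x = 4504.5 / 90 = 50.1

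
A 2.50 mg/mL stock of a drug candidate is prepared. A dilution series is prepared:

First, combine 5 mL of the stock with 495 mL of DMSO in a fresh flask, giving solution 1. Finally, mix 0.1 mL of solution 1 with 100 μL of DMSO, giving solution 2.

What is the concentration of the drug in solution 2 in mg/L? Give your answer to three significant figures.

12.5 mg/L

Step 1: 5 mL + 495 mL = 500 mL total → factor 500/5 = 100
Step 2: 0.1 mL + 100 μL = 0.2 mL total → factor 0.2/0.1 = 2
Overall dilution factor = 100 × 2 = 200
Final = 2.50 mg/mL / 200 = 0.01250 mg/mL = 12.5 mg/L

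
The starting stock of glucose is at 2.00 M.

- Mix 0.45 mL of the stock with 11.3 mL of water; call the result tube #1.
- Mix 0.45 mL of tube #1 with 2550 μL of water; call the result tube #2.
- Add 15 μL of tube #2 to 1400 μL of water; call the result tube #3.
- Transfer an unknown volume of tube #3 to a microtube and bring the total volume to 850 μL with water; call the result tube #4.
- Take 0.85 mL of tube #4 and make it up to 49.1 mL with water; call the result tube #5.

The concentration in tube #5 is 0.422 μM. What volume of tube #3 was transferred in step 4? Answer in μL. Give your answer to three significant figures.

Step 1: 0.45 mL + 11.3 mL = 11.75 mL total → factor 11.75/0.45 = 26.111
Step 2: 0.45 mL + 2550 μL = 3 mL total → factor 3/0.45 = 6.6667
Step 3: 15 μL + 1400 μL = 1415 μL total → factor 1415/15 = 94.333
Step 4: v brought to 850 μL → factor = 850 μL/v
Step 5: 0.85 mL brought to 49.1 mL → factor 49.1/0.85 = 57.765
Product of known-step factors = 9.4855 × 10^5
Overall factor = 2.00 M / (0.422 μM) = 4.7393 × 10^6
Step-4 factor = 4.7393 × 10^6 / 9.4855 × 10^5 = 4.9964
v = 850 μL / 4.9964 = 170 μL

170 μL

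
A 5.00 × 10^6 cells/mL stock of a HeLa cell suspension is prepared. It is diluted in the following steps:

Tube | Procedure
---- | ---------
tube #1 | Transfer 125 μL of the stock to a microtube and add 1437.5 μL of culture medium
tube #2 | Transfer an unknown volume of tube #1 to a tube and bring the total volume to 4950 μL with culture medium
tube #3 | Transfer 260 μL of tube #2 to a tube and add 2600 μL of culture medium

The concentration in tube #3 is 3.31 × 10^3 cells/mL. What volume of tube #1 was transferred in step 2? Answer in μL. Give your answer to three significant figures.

451 μL

Step 1: 125 μL + 1437.5 μL = 1562.5 μL total → factor 1562.5/125 = 12.5
Step 2: v brought to 4950 μL → factor = 4950 μL/v
Step 3: 260 μL + 2600 μL = 2860 μL total → factor 2860/260 = 11
Product of known-step factors = 137.5
Overall factor = 5.00 × 10^6 cells/mL / (3.31 × 10^3 cells/mL) = 1510.6
Step-2 factor = 1510.6 / 137.5 = 10.986
v = 4950 μL / 10.986 = 451 μL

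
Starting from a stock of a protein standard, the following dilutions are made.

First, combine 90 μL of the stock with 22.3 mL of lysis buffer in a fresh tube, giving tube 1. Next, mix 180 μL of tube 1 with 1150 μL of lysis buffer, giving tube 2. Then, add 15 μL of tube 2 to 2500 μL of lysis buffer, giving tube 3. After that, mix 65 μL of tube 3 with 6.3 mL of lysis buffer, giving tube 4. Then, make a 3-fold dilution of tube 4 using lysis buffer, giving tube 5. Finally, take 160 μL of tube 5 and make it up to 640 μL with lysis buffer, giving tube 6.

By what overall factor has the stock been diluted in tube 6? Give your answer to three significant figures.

Step 1: 90 μL + 22.3 mL = 22390 μL total → factor 22390/90 = 248.78
Step 2: 180 μL + 1150 μL = 1330 μL total → factor 1330/180 = 7.3889
Step 3: 15 μL + 2500 μL = 2515 μL total → factor 2515/15 = 167.67
Step 4: 65 μL + 6.3 mL = 6365 μL total → factor 6365/65 = 97.923
Step 5: 3-fold → factor 3
Step 6: 160 μL brought to 640 μL → factor 640/160 = 4
Overall dilution factor = 248.78 × 7.3889 × 167.67 × 97.923 × 3 × 4 = 3.6216 × 10^8

3.62 × 10^8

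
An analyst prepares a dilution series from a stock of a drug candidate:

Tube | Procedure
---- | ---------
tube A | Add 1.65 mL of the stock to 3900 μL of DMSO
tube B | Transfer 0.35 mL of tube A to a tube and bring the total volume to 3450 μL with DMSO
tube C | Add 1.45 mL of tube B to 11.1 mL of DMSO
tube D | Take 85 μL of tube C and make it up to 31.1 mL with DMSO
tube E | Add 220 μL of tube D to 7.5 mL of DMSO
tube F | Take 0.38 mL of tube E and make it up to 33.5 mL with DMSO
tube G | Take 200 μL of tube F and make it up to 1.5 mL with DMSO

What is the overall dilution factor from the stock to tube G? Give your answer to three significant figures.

Step 1: 1.65 mL + 3900 μL = 5.55 mL total → factor 5.55/1.65 = 3.3636
Step 2: 0.35 mL brought to 3450 μL → factor 3.45/0.35 = 9.8571
Step 3: 1.45 mL + 11.1 mL = 12.55 mL total → factor 12.55/1.45 = 8.6552
Step 4: 85 μL brought to 31.1 mL → factor 31100/85 = 365.88
Step 5: 220 μL + 7.5 mL = 7720 μL total → factor 7720/220 = 35.091
Step 6: 0.38 mL brought to 33.5 mL → factor 33.5/0.38 = 88.158
Step 7: 200 μL brought to 1.5 mL → factor 1500/200 = 7.5
Overall dilution factor = 3.3636 × 9.8571 × 8.6552 × 365.88 × 35.091 × 88.158 × 7.5 = 2.4361 × 10^9

2.44 × 10^9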